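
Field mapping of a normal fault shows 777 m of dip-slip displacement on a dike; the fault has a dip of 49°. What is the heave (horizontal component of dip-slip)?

510 m

heave = dip-slip × cos(dip) = 777 m × cos(49°) = 510 m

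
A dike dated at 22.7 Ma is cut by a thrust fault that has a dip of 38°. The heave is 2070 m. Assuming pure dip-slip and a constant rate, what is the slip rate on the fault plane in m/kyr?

dip-slip = heave / cos(dip) = 2070 m / cos(38°) = 2627 m
rate = 2627 m / 22.7 Ma = 0.000116 m/yr = 0.116 m/kyr

0.116 m/kyr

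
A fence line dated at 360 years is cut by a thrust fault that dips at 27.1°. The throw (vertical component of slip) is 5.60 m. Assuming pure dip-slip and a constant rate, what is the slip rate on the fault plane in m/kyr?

dip-slip = throw / sin(dip) = 5.60 m / sin(27.1°) = 12.29 m
rate = 12.29 m / 360 years = 0.0341 m/yr = 34.1 m/kyr

34.1 m/kyr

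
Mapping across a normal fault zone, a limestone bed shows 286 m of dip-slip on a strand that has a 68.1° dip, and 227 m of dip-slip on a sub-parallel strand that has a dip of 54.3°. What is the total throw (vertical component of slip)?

throw_A = 286 × sin(68.1°) = 265.4 m
throw_B = 227 × sin(54.3°) = 184.3 m
total = 265.4 + 184.3 = 450 m

450 m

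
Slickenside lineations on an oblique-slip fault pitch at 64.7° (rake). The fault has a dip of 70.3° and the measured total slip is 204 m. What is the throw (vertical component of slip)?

dip-slip = net slip × sin(rake) = 204 m × sin(64.7°) = 184.4 m
throw = dip-slip × sin(dip) = 184.4 × sin(70.3°) = 174 m

174 m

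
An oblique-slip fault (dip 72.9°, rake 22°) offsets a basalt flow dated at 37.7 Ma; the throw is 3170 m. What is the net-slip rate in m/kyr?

dip-slip = throw / sin(dip) = 3170 / sin(72.9°) = 3317 m
net slip = dip-slip / sin(rake) = 3317 / sin(22°) = 8854 m
rate = 8854 m / 37.7 Ma = 0.000235 m/yr = 0.235 m/kyr

0.235 m/kyr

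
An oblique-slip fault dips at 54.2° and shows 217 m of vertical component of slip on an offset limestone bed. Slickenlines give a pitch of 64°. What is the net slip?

298 m

dip-slip = throw / sin(dip) = 217 / sin(54.2°) = 267.5 m
net slip = dip-slip / sin(rake) = 267.5 / sin(64°) = 298 m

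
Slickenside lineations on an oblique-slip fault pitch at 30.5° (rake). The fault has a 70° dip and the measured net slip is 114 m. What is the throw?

dip-slip = net slip × sin(rake) = 114 m × sin(30.5°) = 57.86 m
throw = dip-slip × sin(dip) = 57.86 × sin(70°) = 54.4 m

54.4 m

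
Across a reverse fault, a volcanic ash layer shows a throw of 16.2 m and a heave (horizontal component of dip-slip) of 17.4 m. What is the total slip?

23.8 m

net slip = √(throw² + heave²) = √(16.2² + 17.4²) = 23.8 m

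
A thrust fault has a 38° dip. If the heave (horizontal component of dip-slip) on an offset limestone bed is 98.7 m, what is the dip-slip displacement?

dip-slip = heave / cos(dip) = 98.7 / cos(38°) = 125 m

125 m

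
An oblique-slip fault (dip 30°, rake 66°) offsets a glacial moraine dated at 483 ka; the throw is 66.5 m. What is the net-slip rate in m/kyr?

dip-slip = throw / sin(dip) = 66.5 / sin(30°) = 133 m
net slip = dip-slip / sin(rake) = 133 / sin(66°) = 145.6 m
rate = 145.6 m / 483 ka = 0.000301 m/yr = 0.301 m/kyr

0.301 m/kyr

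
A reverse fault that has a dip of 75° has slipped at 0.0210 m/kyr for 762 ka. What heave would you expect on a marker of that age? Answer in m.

dip-slip = rate × time = 0.0210 m/kyr × 762 ka = 16 m
heave = dip-slip × cos(dip) = 16 × cos(75°) = 4.14 m

4.14 m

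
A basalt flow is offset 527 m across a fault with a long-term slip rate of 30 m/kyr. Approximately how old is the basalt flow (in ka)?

age = offset / rate = 527 m / (30 m/kyr) = 17600 yr = 17.6 ka

17.6 ka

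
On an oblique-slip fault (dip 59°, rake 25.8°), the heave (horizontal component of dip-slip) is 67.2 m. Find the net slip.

dip-slip = heave / cos(dip) = 67.2 / cos(59°) = 130.5 m
net slip = dip-slip / sin(rake) = 130.5 / sin(25.8°) = 300 m

300 m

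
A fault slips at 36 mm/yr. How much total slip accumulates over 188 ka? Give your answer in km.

slip = rate × time = 36 mm/yr × 188 ka = 6770 m = 6.77 km

6.77 km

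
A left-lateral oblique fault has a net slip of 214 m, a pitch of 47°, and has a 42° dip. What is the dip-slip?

dip-slip = net slip × sin(rake) = 214 m × sin(47°) = 157 m

157 m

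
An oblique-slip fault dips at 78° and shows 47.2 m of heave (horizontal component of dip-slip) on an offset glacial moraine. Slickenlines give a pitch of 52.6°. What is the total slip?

286 m

dip-slip = heave / cos(dip) = 47.2 / cos(78°) = 227 m
net slip = dip-slip / sin(rake) = 227 / sin(52.6°) = 286 m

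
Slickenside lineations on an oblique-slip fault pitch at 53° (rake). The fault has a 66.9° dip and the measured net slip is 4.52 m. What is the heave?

dip-slip = net slip × sin(rake) = 4.52 m × sin(53°) = 3.610 m
heave = dip-slip × cos(dip) = 3.610 × cos(66.9°) = 1.42 m

1.42 m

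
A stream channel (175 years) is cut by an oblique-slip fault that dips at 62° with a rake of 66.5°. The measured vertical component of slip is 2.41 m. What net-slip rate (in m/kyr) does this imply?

17 m/kyr

dip-slip = throw / sin(dip) = 2.41 / sin(62°) = 2.729 m
net slip = dip-slip / sin(rake) = 2.729 / sin(66.5°) = 2.976 m
rate = 2.976 m / 175 years = 0.0170 m/yr = 17 m/kyr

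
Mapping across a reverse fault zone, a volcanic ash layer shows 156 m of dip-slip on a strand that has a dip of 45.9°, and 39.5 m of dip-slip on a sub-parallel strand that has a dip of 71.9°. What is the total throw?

150 m

throw_A = 156 × sin(45.9°) = 112 m
throw_B = 39.5 × sin(71.9°) = 37.55 m
total = 112 + 37.55 = 150 m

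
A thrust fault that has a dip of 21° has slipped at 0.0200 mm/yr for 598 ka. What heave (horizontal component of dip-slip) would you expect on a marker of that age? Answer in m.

11.2 m

dip-slip = rate × time = 0.0200 mm/yr × 598 ka = 11.96 m
heave = dip-slip × cos(dip) = 11.96 × cos(21°) = 11.2 m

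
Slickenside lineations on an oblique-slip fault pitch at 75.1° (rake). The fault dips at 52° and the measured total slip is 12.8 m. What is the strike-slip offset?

3.29 m

strike-slip = net slip × cos(rake) = 12.8 m × cos(75.1°) = 3.29 m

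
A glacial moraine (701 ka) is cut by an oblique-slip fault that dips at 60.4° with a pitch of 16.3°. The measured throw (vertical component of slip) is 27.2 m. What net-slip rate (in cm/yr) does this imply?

0.0159 cm/yr

dip-slip = throw / sin(dip) = 27.2 / sin(60.4°) = 31.28 m
net slip = dip-slip / sin(rake) = 31.28 / sin(16.3°) = 111.5 m
rate = 111.5 m / 701 ka = 0.000159 m/yr = 0.0159 cm/yr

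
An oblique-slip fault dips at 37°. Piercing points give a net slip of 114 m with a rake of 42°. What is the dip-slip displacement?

76.3 m

dip-slip = net slip × sin(rake) = 114 m × sin(42°) = 76.3 m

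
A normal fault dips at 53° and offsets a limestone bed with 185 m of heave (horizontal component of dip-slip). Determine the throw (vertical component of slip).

throw = heave × tan(dip) = 185 × tan(53°) = 246 m

246 m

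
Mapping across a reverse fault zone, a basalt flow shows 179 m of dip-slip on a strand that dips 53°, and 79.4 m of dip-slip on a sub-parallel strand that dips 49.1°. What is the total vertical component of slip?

203 m

throw_A = 179 × sin(53°) = 143 m
throw_B = 79.4 × sin(49.1°) = 60.01 m
total = 143 + 60.01 = 203 m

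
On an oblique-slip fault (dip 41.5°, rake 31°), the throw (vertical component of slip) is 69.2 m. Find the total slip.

dip-slip = throw / sin(dip) = 69.2 / sin(41.5°) = 104.4 m
net slip = dip-slip / sin(rake) = 104.4 / sin(31°) = 203 m

203 m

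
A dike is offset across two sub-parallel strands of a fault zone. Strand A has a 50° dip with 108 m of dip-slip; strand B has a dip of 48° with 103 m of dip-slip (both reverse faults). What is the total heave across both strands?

138 m

heave_A = 108 × cos(50°) = 69.42 m
heave_B = 103 × cos(48°) = 68.92 m
total = 69.42 + 68.92 = 138 m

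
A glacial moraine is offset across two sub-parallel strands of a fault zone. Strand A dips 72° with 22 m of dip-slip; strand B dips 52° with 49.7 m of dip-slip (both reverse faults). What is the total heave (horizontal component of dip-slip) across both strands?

heave_A = 22 × cos(72°) = 6.798 m
heave_B = 49.7 × cos(52°) = 30.60 m
total = 6.798 + 30.60 = 37.4 m

37.4 m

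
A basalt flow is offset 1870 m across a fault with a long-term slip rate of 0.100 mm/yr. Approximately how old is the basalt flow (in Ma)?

age = offset / rate = 1870 m / (0.100 mm/yr) = 1.87e+07 yr = 18.7 Ma

18.7 Ma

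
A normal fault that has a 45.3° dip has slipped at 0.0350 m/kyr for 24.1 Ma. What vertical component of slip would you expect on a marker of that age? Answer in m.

600 m

dip-slip = rate × time = 0.0350 m/kyr × 24.1 Ma = 843.5 m
throw = dip-slip × sin(dip) = 843.5 × sin(45.3°) = 600 m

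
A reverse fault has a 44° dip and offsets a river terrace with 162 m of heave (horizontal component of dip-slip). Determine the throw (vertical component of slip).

156 m

throw = heave × tan(dip) = 162 × tan(44°) = 156 m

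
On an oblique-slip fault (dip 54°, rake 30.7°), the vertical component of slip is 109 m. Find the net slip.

264 m

dip-slip = throw / sin(dip) = 109 / sin(54°) = 134.7 m
net slip = dip-slip / sin(rake) = 134.7 / sin(30.7°) = 264 m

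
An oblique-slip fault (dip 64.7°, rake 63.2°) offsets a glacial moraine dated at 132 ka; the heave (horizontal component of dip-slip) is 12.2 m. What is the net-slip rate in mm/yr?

dip-slip = heave / cos(dip) = 12.2 / cos(64.7°) = 28.55 m
net slip = dip-slip / sin(rake) = 28.55 / sin(63.2°) = 31.98 m
rate = 31.98 m / 132 ka = 0.000242 m/yr = 0.242 mm/yr

0.242 mm/yr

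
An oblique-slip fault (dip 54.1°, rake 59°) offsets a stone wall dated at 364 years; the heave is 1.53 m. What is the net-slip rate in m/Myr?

dip-slip = heave / cos(dip) = 1.53 / cos(54.1°) = 2.609 m
net slip = dip-slip / sin(rake) = 2.609 / sin(59°) = 3.044 m
rate = 3.044 m / 364 years = 0.00836 m/yr = 8360 m/Myr

8360 m/Myr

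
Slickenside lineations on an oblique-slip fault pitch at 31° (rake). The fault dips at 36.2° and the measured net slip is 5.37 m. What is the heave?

2.23 m

dip-slip = net slip × sin(rake) = 5.37 m × sin(31°) = 2.766 m
heave = dip-slip × cos(dip) = 2.766 × cos(36.2°) = 2.23 m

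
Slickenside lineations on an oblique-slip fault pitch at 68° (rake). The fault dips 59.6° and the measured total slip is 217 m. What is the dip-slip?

dip-slip = net slip × sin(rake) = 217 m × sin(68°) = 201 m

201 m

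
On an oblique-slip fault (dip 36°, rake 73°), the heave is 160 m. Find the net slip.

dip-slip = heave / cos(dip) = 160 / cos(36°) = 197.8 m
net slip = dip-slip / sin(rake) = 197.8 / sin(73°) = 207 m

207 m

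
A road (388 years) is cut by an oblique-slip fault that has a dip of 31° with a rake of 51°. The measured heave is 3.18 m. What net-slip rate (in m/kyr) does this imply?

12.3 m/kyr

dip-slip = heave / cos(dip) = 3.18 / cos(31°) = 3.710 m
net slip = dip-slip / sin(rake) = 3.710 / sin(51°) = 4.774 m
rate = 4.774 m / 388 years = 0.0123 m/yr = 12.3 m/kyr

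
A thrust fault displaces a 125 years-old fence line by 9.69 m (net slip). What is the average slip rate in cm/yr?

7.75 cm/yr

rate = 9.69 m / 125 years = 0.0775 m/yr = 7.75 cm/yr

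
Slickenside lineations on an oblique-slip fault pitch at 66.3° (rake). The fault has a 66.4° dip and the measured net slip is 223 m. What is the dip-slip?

204 m

dip-slip = net slip × sin(rake) = 223 m × sin(66.3°) = 204 m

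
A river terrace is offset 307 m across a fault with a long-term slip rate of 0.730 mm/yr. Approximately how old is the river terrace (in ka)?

age = offset / rate = 307 m / (0.730 mm/yr) = 421000 yr = 421 ka

421 ka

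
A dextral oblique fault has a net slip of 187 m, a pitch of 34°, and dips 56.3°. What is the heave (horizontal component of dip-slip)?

58 m

dip-slip = net slip × sin(rake) = 187 m × sin(34°) = 104.6 m
heave = dip-slip × cos(dip) = 104.6 × cos(56.3°) = 58 m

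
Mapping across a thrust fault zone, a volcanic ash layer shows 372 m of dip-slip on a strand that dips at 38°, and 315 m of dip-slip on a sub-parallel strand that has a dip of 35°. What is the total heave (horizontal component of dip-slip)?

heave_A = 372 × cos(38°) = 293.1 m
heave_B = 315 × cos(35°) = 258 m
total = 293.1 + 258 = 551 m

551 m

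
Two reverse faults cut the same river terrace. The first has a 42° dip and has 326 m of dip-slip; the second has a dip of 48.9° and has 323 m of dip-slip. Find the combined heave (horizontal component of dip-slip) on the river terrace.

heave_A = 326 × cos(42°) = 242.3 m
heave_B = 323 × cos(48.9°) = 212.3 m
total = 242.3 + 212.3 = 455 m

455 m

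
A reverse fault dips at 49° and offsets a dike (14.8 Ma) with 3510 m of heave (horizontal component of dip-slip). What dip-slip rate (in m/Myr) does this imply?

361 m/Myr

dip-slip = heave / cos(dip) = 3510 m / cos(49°) = 5350 m
rate = 5350 m / 14.8 Ma = 0.000361 m/yr = 361 m/Myr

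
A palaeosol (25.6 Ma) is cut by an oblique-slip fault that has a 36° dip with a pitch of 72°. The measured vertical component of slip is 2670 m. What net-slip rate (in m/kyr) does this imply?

dip-slip = throw / sin(dip) = 2670 / sin(36°) = 4542 m
net slip = dip-slip / sin(rake) = 4542 / sin(72°) = 4776 m
rate = 4776 m / 25.6 Ma = 0.000187 m/yr = 0.187 m/kyr

0.187 m/kyr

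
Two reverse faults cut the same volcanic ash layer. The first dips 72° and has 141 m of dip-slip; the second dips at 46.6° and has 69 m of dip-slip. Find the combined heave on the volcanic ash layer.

heave_A = 141 × cos(72°) = 43.57 m
heave_B = 69 × cos(46.6°) = 47.41 m
total = 43.57 + 47.41 = 91 m

91 m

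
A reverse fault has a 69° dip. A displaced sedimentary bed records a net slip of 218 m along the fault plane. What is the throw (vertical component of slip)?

204 m

throw = dip-slip × sin(dip) = 218 m × sin(69°) = 204 m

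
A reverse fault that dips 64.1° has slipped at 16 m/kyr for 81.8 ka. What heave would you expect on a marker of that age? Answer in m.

572 m

dip-slip = rate × time = 16 m/kyr × 81.8 ka = 1309 m
heave = dip-slip × cos(dip) = 1309 × cos(64.1°) = 572 m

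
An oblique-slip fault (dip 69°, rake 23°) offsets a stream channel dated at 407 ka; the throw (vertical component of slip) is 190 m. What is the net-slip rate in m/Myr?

dip-slip = throw / sin(dip) = 190 / sin(69°) = 203.5 m
net slip = dip-slip / sin(rake) = 203.5 / sin(23°) = 520.9 m
rate = 520.9 m / 407 ka = 0.00128 m/yr = 1280 m/Myr

1280 m/Myr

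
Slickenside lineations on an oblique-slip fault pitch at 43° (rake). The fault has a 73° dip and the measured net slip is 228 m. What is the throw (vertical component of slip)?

149 m

dip-slip = net slip × sin(rake) = 228 m × sin(43°) = 155.5 m
throw = dip-slip × sin(dip) = 155.5 × sin(73°) = 149 m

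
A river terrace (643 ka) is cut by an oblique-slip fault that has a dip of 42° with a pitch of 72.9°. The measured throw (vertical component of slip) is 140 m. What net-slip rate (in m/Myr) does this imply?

340 m/Myr

dip-slip = throw / sin(dip) = 140 / sin(42°) = 209.2 m
net slip = dip-slip / sin(rake) = 209.2 / sin(72.9°) = 218.9 m
rate = 218.9 m / 643 ka = 0.000340 m/yr = 340 m/Myr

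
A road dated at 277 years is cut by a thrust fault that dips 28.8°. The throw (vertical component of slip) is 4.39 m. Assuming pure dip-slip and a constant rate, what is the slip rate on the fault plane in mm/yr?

dip-slip = throw / sin(dip) = 4.39 m / sin(28.8°) = 9.113 m
rate = 9.113 m / 277 years = 0.0329 m/yr = 32.9 mm/yr

32.9 mm/yr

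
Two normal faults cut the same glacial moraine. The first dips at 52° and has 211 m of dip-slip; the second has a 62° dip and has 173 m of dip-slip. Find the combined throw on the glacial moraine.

319 m

throw_A = 211 × sin(52°) = 166.3 m
throw_B = 173 × sin(62°) = 152.7 m
total = 166.3 + 152.7 = 319 m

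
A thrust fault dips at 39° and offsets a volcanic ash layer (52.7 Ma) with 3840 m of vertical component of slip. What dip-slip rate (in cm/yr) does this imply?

dip-slip = throw / sin(dip) = 3840 m / sin(39°) = 6102 m
rate = 6102 m / 52.7 Ma = 0.000116 m/yr = 0.0116 cm/yr

0.0116 cm/yr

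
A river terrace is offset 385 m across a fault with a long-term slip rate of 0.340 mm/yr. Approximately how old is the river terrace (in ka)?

1130 ka

age = offset / rate = 385 m / (0.340 mm/yr) = 1.13e+06 yr = 1130 ka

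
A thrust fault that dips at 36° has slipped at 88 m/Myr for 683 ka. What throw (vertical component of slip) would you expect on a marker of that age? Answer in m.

dip-slip = rate × time = 88 m/Myr × 683 ka = 60.10 m
throw = dip-slip × sin(dip) = 60.10 × sin(36°) = 35.3 m

35.3 m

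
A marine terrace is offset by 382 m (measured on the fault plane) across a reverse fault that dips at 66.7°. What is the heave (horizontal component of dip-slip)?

151 m

heave = dip-slip × cos(dip) = 382 m × cos(66.7°) = 151 m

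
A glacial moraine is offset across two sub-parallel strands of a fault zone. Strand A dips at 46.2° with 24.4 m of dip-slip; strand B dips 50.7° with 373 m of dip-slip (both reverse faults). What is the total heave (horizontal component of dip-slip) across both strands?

253 m

heave_A = 24.4 × cos(46.2°) = 16.89 m
heave_B = 373 × cos(50.7°) = 236.3 m
total = 16.89 + 236.3 = 253 m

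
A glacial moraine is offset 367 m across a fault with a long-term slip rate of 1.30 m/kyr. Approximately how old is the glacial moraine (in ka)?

age = offset / rate = 367 m / (1.30 m/kyr) = 282000 yr = 282 ka

282 ka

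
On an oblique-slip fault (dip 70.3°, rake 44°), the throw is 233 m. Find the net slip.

dip-slip = throw / sin(dip) = 233 / sin(70.3°) = 247.5 m
net slip = dip-slip / sin(rake) = 247.5 / sin(44°) = 356 m

356 m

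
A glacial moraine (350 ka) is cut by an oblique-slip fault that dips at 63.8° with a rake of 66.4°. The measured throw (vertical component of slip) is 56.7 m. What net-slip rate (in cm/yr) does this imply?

dip-slip = throw / sin(dip) = 56.7 / sin(63.8°) = 63.19 m
net slip = dip-slip / sin(rake) = 63.19 / sin(66.4°) = 68.96 m
rate = 68.96 m / 350 ka = 0.000197 m/yr = 0.0197 cm/yr

0.0197 cm/yr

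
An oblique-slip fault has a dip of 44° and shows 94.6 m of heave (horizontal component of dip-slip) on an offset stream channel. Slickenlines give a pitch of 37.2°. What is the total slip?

218 m

dip-slip = heave / cos(dip) = 94.6 / cos(44°) = 131.5 m
net slip = dip-slip / sin(rake) = 131.5 / sin(37.2°) = 218 m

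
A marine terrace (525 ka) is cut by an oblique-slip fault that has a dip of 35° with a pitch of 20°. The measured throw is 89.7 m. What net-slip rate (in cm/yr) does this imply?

dip-slip = throw / sin(dip) = 89.7 / sin(35°) = 156.4 m
net slip = dip-slip / sin(rake) = 156.4 / sin(20°) = 457.2 m
rate = 457.2 m / 525 ka = 0.000871 m/yr = 0.0871 cm/yr

0.0871 cm/yr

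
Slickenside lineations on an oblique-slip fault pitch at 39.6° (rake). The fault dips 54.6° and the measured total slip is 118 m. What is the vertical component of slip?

dip-slip = net slip × sin(rake) = 118 m × sin(39.6°) = 75.22 m
throw = dip-slip × sin(dip) = 75.22 × sin(54.6°) = 61.3 m

61.3 m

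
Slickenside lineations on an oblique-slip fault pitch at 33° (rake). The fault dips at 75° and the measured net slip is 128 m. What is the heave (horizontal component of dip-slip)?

dip-slip = net slip × sin(rake) = 128 m × sin(33°) = 69.71 m
heave = dip-slip × cos(dip) = 69.71 × cos(75°) = 18 m

18 m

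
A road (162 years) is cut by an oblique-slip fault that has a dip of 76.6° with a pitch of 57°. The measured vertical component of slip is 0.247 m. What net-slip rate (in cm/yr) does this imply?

0.187 cm/yr

dip-slip = throw / sin(dip) = 0.247 / sin(76.6°) = 0.2539 m
net slip = dip-slip / sin(rake) = 0.2539 / sin(57°) = 0.3028 m
rate = 0.3028 m / 162 years = 0.00187 m/yr = 0.187 cm/yr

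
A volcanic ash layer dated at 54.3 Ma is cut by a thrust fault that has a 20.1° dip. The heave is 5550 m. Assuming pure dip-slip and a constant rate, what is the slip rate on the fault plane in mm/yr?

0.109 mm/yr

dip-slip = heave / cos(dip) = 5550 m / cos(20.1°) = 5910 m
rate = 5910 m / 54.3 Ma = 0.000109 m/yr = 0.109 mm/yr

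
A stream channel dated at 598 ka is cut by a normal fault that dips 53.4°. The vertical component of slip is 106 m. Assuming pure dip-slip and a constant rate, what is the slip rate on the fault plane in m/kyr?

dip-slip = throw / sin(dip) = 106 m / sin(53.4°) = 132 m
rate = 132 m / 598 ka = 0.000221 m/yr = 0.221 m/kyr

0.221 m/kyr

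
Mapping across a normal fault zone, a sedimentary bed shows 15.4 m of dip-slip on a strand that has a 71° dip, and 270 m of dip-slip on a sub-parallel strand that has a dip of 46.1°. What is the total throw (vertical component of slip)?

209 m

throw_A = 15.4 × sin(71°) = 14.56 m
throw_B = 270 × sin(46.1°) = 194.5 m
total = 14.56 + 194.5 = 209 m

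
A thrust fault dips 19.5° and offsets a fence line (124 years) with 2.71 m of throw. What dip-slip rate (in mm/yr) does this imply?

65.5 mm/yr

dip-slip = throw / sin(dip) = 2.71 m / sin(19.5°) = 8.118 m
rate = 8.118 m / 124 years = 0.0655 m/yr = 65.5 mm/yr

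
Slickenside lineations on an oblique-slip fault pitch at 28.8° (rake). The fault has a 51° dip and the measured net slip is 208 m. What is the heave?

63.1 m

dip-slip = net slip × sin(rake) = 208 m × sin(28.8°) = 100.2 m
heave = dip-slip × cos(dip) = 100.2 × cos(51°) = 63.1 m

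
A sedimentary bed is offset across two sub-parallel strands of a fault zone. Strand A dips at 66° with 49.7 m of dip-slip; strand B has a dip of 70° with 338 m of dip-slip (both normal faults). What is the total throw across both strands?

363 m

throw_A = 49.7 × sin(66°) = 45.40 m
throw_B = 338 × sin(70°) = 317.6 m
total = 45.40 + 317.6 = 363 m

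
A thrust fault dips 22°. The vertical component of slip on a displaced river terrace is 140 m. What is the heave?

347 m

heave = throw / tan(dip) = 140 / tan(22°) = 347 m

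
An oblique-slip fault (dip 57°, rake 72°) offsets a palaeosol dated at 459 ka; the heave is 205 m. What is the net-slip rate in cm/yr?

dip-slip = heave / cos(dip) = 205 / cos(57°) = 376.4 m
net slip = dip-slip / sin(rake) = 376.4 / sin(72°) = 395.8 m
rate = 395.8 m / 459 ka = 0.000862 m/yr = 0.0862 cm/yr

0.0862 cm/yr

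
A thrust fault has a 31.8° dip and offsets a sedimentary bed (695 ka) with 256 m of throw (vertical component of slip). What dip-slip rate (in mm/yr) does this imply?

dip-slip = throw / sin(dip) = 256 m / sin(31.8°) = 485.8 m
rate = 485.8 m / 695 ka = 0.000699 m/yr = 0.699 mm/yr

0.699 mm/yr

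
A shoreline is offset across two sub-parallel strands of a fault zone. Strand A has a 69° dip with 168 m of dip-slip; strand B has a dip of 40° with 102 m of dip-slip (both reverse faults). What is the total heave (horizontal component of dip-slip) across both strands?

138 m

heave_A = 168 × cos(69°) = 60.21 m
heave_B = 102 × cos(40°) = 78.14 m
total = 60.21 + 78.14 = 138 m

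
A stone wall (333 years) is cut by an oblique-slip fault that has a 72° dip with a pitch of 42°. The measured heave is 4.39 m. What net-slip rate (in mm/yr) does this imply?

63.8 mm/yr

dip-slip = heave / cos(dip) = 4.39 / cos(72°) = 14.21 m
net slip = dip-slip / sin(rake) = 14.21 / sin(42°) = 21.23 m
rate = 21.23 m / 333 years = 0.0638 m/yr = 63.8 mm/yr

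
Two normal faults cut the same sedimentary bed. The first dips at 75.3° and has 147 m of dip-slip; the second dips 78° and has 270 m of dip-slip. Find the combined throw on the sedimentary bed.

406 m

throw_A = 147 × sin(75.3°) = 142.2 m
throw_B = 270 × sin(78°) = 264.1 m
total = 142.2 + 264.1 = 406 m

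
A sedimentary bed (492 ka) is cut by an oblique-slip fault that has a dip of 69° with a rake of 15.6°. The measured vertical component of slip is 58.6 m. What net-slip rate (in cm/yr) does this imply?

dip-slip = throw / sin(dip) = 58.6 / sin(69°) = 62.77 m
net slip = dip-slip / sin(rake) = 62.77 / sin(15.6°) = 233.4 m
rate = 233.4 m / 492 ka = 0.000474 m/yr = 0.0474 cm/yr

0.0474 cm/yr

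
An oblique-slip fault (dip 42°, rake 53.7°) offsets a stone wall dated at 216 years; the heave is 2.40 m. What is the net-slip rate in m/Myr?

18600 m/Myr

dip-slip = heave / cos(dip) = 2.40 / cos(42°) = 3.230 m
net slip = dip-slip / sin(rake) = 3.230 / sin(53.7°) = 4.007 m
rate = 4.007 m / 216 years = 0.0186 m/yr = 18600 m/Myr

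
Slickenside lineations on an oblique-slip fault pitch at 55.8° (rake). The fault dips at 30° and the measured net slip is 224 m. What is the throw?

92.6 m

dip-slip = net slip × sin(rake) = 224 m × sin(55.8°) = 185.3 m
throw = dip-slip × sin(dip) = 185.3 × sin(30°) = 92.6 m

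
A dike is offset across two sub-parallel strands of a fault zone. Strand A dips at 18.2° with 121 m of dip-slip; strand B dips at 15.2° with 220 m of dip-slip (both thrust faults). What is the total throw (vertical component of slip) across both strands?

throw_A = 121 × sin(18.2°) = 37.79 m
throw_B = 220 × sin(15.2°) = 57.68 m
total = 37.79 + 57.68 = 95.5 m

95.5 m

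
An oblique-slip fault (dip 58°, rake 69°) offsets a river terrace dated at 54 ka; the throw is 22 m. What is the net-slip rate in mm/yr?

0.515 mm/yr

dip-slip = throw / sin(dip) = 22 / sin(58°) = 25.94 m
net slip = dip-slip / sin(rake) = 25.94 / sin(69°) = 27.79 m
rate = 27.79 m / 54 ka = 0.000515 m/yr = 0.515 mm/yr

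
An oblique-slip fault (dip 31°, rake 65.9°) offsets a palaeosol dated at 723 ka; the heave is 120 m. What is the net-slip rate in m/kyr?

0.212 m/kyr

dip-slip = heave / cos(dip) = 120 / cos(31°) = 140 m
net slip = dip-slip / sin(rake) = 140 / sin(65.9°) = 153.4 m
rate = 153.4 m / 723 ka = 0.000212 m/yr = 0.212 m/kyr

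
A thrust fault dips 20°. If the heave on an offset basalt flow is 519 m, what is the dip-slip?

552 m

dip-slip = heave / cos(dip) = 519 / cos(20°) = 552 m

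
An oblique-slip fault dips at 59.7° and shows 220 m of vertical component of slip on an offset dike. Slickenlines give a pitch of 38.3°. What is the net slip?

411 m

dip-slip = throw / sin(dip) = 220 / sin(59.7°) = 254.8 m
net slip = dip-slip / sin(rake) = 254.8 / sin(38.3°) = 411 m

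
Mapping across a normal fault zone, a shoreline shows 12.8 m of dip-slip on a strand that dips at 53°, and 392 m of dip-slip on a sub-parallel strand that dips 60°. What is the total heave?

204 m

heave_A = 12.8 × cos(53°) = 7.703 m
heave_B = 392 × cos(60°) = 196 m
total = 7.703 + 196 = 204 m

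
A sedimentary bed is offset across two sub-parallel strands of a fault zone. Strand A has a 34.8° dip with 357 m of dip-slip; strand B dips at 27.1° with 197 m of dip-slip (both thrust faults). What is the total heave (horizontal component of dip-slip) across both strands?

469 m

heave_A = 357 × cos(34.8°) = 293.2 m
heave_B = 197 × cos(27.1°) = 175.4 m
total = 293.2 + 175.4 = 469 m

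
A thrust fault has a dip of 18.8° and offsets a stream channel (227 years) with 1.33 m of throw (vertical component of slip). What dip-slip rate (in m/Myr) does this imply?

18200 m/Myr

dip-slip = throw / sin(dip) = 1.33 m / sin(18.8°) = 4.127 m
rate = 4.127 m / 227 years = 0.0182 m/yr = 18200 m/Myr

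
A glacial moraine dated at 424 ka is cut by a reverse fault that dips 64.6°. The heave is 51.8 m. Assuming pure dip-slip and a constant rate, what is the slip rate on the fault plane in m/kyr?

0.285 m/kyr

dip-slip = heave / cos(dip) = 51.8 m / cos(64.6°) = 120.8 m
rate = 120.8 m / 424 ka = 0.000285 m/yr = 0.285 m/kyr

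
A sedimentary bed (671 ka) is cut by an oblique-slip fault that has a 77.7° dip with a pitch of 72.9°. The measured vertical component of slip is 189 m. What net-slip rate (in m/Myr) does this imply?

302 m/Myr

dip-slip = throw / sin(dip) = 189 / sin(77.7°) = 193.4 m
net slip = dip-slip / sin(rake) = 193.4 / sin(72.9°) = 202.4 m
rate = 202.4 m / 671 ka = 0.000302 m/yr = 302 m/Myr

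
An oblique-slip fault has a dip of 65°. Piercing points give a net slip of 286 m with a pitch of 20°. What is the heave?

41.3 m

dip-slip = net slip × sin(rake) = 286 m × sin(20°) = 97.82 m
heave = dip-slip × cos(dip) = 97.82 × cos(65°) = 41.3 m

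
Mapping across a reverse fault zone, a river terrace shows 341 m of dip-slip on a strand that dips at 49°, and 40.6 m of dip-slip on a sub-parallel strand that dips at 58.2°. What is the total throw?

292 m

throw_A = 341 × sin(49°) = 257.4 m
throw_B = 40.6 × sin(58.2°) = 34.51 m
total = 257.4 + 34.51 = 292 m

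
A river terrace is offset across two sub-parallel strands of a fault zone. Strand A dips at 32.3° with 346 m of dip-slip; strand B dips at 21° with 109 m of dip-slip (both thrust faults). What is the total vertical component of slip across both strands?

224 m

throw_A = 346 × sin(32.3°) = 184.9 m
throw_B = 109 × sin(21°) = 39.06 m
total = 184.9 + 39.06 = 224 m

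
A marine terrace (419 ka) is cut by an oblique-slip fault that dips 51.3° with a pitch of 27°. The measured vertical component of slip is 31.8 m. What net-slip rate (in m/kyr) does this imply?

0.214 m/kyr

dip-slip = throw / sin(dip) = 31.8 / sin(51.3°) = 40.75 m
net slip = dip-slip / sin(rake) = 40.75 / sin(27°) = 89.75 m
rate = 89.75 m / 419 ka = 0.000214 m/yr = 0.214 m/kyr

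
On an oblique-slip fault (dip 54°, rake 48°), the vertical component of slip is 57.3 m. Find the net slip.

dip-slip = throw / sin(dip) = 57.3 / sin(54°) = 70.83 m
net slip = dip-slip / sin(rake) = 70.83 / sin(48°) = 95.3 m

95.3 m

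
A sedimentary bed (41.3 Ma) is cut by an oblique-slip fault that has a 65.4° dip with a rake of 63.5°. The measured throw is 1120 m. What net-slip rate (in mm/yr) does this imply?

0.0333 mm/yr

dip-slip = throw / sin(dip) = 1120 / sin(65.4°) = 1232 m
net slip = dip-slip / sin(rake) = 1232 / sin(63.5°) = 1376 m
rate = 1376 m / 41.3 Ma = 0.0000333 m/yr = 0.0333 mm/yr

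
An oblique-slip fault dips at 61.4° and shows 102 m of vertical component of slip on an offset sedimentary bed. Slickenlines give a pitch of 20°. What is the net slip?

dip-slip = throw / sin(dip) = 102 / sin(61.4°) = 116.2 m
net slip = dip-slip / sin(rake) = 116.2 / sin(20°) = 340 m

340 m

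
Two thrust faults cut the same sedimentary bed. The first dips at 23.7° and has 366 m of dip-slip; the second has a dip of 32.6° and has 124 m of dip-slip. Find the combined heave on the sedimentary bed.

heave_A = 366 × cos(23.7°) = 335.1 m
heave_B = 124 × cos(32.6°) = 104.5 m
total = 335.1 + 104.5 = 440 m

440 m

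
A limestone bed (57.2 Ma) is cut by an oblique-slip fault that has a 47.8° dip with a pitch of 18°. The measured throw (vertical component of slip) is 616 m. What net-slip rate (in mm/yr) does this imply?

0.0470 mm/yr

dip-slip = throw / sin(dip) = 616 / sin(47.8°) = 831.5 m
net slip = dip-slip / sin(rake) = 831.5 / sin(18°) = 2691 m
rate = 2691 m / 57.2 Ma = 0.0000470 m/yr = 0.0470 mm/yr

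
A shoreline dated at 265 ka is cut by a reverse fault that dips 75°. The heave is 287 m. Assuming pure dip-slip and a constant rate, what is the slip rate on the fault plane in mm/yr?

dip-slip = heave / cos(dip) = 287 m / cos(75°) = 1109 m
rate = 1109 m / 265 ka = 0.00418 m/yr = 4.18 mm/yr

4.18 mm/yr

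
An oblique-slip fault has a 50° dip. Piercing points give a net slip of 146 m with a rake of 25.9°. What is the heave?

41 m

dip-slip = net slip × sin(rake) = 146 m × sin(25.9°) = 63.77 m
heave = dip-slip × cos(dip) = 63.77 × cos(50°) = 41 m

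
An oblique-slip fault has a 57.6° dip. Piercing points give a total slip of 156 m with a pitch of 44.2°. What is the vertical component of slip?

91.8 m

dip-slip = net slip × sin(rake) = 156 m × sin(44.2°) = 108.8 m
throw = dip-slip × sin(dip) = 108.8 × sin(57.6°) = 91.8 m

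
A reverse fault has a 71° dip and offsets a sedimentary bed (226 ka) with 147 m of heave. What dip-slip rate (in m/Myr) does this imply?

2000 m/Myr

dip-slip = heave / cos(dip) = 147 m / cos(71°) = 451.5 m
rate = 451.5 m / 226 ka = 0.00200 m/yr = 2000 m/Myr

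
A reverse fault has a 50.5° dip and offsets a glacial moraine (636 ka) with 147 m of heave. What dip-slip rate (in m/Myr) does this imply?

dip-slip = heave / cos(dip) = 147 m / cos(50.5°) = 231.1 m
rate = 231.1 m / 636 ka = 0.000363 m/yr = 363 m/Myr

363 m/Myr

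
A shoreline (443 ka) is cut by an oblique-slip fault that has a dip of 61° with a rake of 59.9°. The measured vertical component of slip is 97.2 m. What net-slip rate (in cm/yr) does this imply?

0.0290 cm/yr

dip-slip = throw / sin(dip) = 97.2 / sin(61°) = 111.1 m
net slip = dip-slip / sin(rake) = 111.1 / sin(59.9°) = 128.5 m
rate = 128.5 m / 443 ka = 0.000290 m/yr = 0.0290 cm/yr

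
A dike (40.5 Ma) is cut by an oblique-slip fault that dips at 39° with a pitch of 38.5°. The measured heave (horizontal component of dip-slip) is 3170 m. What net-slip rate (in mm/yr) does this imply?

0.162 mm/yr

dip-slip = heave / cos(dip) = 3170 / cos(39°) = 4079 m
net slip = dip-slip / sin(rake) = 4079 / sin(38.5°) = 6553 m
rate = 6553 m / 40.5 Ma = 0.000162 m/yr = 0.162 mm/yr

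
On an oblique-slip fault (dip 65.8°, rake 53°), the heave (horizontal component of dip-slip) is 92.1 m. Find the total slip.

281 m

dip-slip = heave / cos(dip) = 92.1 / cos(65.8°) = 224.7 m
net slip = dip-slip / sin(rake) = 224.7 / sin(53°) = 281 m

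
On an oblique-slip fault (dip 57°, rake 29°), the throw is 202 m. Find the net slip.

497 m

dip-slip = throw / sin(dip) = 202 / sin(57°) = 240.9 m
net slip = dip-slip / sin(rake) = 240.9 / sin(29°) = 497 m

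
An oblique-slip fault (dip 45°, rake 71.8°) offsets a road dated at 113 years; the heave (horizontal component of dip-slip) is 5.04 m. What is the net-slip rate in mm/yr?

66.4 mm/yr

dip-slip = heave / cos(dip) = 5.04 / cos(45°) = 7.128 m
net slip = dip-slip / sin(rake) = 7.128 / sin(71.8°) = 7.503 m
rate = 7.503 m / 113 years = 0.0664 m/yr = 66.4 mm/yr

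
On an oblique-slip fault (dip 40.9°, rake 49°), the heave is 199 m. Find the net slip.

349 m

dip-slip = heave / cos(dip) = 199 / cos(40.9°) = 263.3 m
net slip = dip-slip / sin(rake) = 263.3 / sin(49°) = 349 m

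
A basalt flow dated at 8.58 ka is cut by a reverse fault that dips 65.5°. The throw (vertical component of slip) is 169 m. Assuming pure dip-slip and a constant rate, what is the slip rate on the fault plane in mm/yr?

dip-slip = throw / sin(dip) = 169 m / sin(65.5°) = 185.7 m
rate = 185.7 m / 8.58 ka = 0.0216 m/yr = 21.6 mm/yr

21.6 mm/yr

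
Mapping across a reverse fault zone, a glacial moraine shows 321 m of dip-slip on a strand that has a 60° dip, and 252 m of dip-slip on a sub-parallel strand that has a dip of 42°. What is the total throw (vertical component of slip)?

447 m

throw_A = 321 × sin(60°) = 278 m
throw_B = 252 × sin(42°) = 168.6 m
total = 278 + 168.6 = 447 m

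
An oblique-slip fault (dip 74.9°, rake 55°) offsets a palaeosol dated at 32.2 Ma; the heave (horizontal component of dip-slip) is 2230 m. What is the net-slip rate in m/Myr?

325 m/Myr

dip-slip = heave / cos(dip) = 2230 / cos(74.9°) = 8560 m
net slip = dip-slip / sin(rake) = 8560 / sin(55°) = 10450 m
rate = 10450 m / 32.2 Ma = 0.000325 m/yr = 325 m/Myr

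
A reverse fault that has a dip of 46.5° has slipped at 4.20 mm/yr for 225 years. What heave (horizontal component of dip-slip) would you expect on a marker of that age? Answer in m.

0.650 m

dip-slip = rate × time = 4.20 mm/yr × 225 years = 0.9450 m
heave = dip-slip × cos(dip) = 0.9450 × cos(46.5°) = 0.650 m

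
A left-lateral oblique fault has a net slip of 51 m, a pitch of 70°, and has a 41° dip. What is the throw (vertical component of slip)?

dip-slip = net slip × sin(rake) = 51 m × sin(70°) = 47.92 m
throw = dip-slip × sin(dip) = 47.92 × sin(41°) = 31.4 m

31.4 m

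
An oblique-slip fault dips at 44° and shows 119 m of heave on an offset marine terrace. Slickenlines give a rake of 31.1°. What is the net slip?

320 m

dip-slip = heave / cos(dip) = 119 / cos(44°) = 165.4 m
net slip = dip-slip / sin(rake) = 165.4 / sin(31.1°) = 320 m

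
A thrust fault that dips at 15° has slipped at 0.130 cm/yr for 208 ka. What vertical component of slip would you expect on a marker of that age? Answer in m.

70 m

dip-slip = rate × time = 0.130 cm/yr × 208 ka = 270.4 m
throw = dip-slip × sin(dip) = 270.4 × sin(15°) = 70 m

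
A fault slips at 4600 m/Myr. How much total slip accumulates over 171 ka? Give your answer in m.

787 m

slip = rate × time = 4600 m/Myr × 171 ka = 787 m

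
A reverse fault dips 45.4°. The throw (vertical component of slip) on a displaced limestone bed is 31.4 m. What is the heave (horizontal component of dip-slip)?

heave = throw / tan(dip) = 31.4 / tan(45.4°) = 31 m

31 m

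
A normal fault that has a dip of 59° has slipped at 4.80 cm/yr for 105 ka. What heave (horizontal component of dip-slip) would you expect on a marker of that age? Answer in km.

dip-slip = rate × time = 4.80 cm/yr × 105 ka = 5040 m
heave = dip-slip × cos(dip) = 5040 × cos(59°) = 2600 m = 2.60 km

2.60 km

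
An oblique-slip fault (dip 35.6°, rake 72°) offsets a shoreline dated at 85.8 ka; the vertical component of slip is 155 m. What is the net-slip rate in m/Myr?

3260 m/Myr

dip-slip = throw / sin(dip) = 155 / sin(35.6°) = 266.3 m
net slip = dip-slip / sin(rake) = 266.3 / sin(72°) = 280 m
rate = 280 m / 85.8 ka = 0.00326 m/yr = 3260 m/Myr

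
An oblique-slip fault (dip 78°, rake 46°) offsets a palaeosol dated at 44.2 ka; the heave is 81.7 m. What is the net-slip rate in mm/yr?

dip-slip = heave / cos(dip) = 81.7 / cos(78°) = 393 m
net slip = dip-slip / sin(rake) = 393 / sin(46°) = 546.3 m
rate = 546.3 m / 44.2 ka = 0.0124 m/yr = 12.4 mm/yr

12.4 mm/yr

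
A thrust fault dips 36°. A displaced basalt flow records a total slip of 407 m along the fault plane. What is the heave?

329 m

heave = dip-slip × cos(dip) = 407 m × cos(36°) = 329 m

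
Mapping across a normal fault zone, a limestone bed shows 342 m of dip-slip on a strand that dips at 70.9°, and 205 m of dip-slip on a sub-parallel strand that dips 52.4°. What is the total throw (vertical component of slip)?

throw_A = 342 × sin(70.9°) = 323.2 m
throw_B = 205 × sin(52.4°) = 162.4 m
total = 323.2 + 162.4 = 486 m

486 m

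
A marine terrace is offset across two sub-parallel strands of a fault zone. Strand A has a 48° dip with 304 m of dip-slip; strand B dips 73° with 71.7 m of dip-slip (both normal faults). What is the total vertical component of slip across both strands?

294 m

throw_A = 304 × sin(48°) = 225.9 m
throw_B = 71.7 × sin(73°) = 68.57 m
total = 225.9 + 68.57 = 294 m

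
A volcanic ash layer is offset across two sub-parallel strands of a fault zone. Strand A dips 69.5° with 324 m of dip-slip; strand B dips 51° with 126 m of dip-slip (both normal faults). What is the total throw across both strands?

401 m

throw_A = 324 × sin(69.5°) = 303.5 m
throw_B = 126 × sin(51°) = 97.92 m
total = 303.5 + 97.92 = 401 m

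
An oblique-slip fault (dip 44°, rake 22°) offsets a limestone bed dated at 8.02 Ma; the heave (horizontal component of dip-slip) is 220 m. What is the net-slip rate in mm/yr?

dip-slip = heave / cos(dip) = 220 / cos(44°) = 305.8 m
net slip = dip-slip / sin(rake) = 305.8 / sin(22°) = 816.4 m
rate = 816.4 m / 8.02 Ma = 0.000102 m/yr = 0.102 mm/yr

0.102 mm/yr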